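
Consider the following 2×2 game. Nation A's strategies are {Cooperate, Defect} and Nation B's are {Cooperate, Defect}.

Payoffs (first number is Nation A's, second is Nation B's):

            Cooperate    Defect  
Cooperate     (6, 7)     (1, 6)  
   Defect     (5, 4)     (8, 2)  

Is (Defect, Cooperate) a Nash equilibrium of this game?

No

At (Defect, Cooperate), Nation A earns 5; switching to Cooperate would give 6, so Nation A would deviate.
Nation B earns 4; switching to Defect would give 2, so Nation B has no profitable deviation.
Since at least one player can profitably deviate, this is not a Nash equilibrium.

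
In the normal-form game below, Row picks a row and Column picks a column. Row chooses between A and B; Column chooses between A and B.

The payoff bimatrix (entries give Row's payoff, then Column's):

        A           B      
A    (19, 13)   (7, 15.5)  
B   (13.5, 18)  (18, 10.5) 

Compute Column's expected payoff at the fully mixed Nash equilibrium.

First find x, the probability Row plays A, from Column's indifference between A and B: 13x + 18(1−x) = 15.5x + 10.5(1−x), giving x = 3/4.
Since Column is indifferent in equilibrium, Column's expected payoff equals the payoff from either column against (3/4, 1/4). Using A: 13(3/4) + 18(1/4) = 57/4.

57/4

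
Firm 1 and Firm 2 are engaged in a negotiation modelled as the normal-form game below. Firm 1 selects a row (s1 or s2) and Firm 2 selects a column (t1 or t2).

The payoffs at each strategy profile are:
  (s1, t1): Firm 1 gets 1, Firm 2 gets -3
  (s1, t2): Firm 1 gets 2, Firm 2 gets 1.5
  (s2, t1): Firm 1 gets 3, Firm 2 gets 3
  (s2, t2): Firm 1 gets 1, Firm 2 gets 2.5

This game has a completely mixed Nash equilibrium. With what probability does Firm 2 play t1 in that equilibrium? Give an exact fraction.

1/3

Let c be the probability that Firm 2 plays t1. In a completely mixed equilibrium, Firm 1 must be indifferent between s1 and s2.
Firm 1's expected payoff from s1 is c + 2(1−c); from s2 it is 3c + (1−c).
Setting these equal: −c + 2 = 2c + 1, so c = 1/3.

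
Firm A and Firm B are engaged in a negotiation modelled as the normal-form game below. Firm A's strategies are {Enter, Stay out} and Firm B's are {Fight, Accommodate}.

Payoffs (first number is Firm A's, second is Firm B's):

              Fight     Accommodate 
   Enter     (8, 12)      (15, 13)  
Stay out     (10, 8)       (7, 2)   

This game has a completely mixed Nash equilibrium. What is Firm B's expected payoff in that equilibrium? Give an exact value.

First find p, the probability Firm A plays Enter, from Firm B's indifference between Fight and Accommodate: 12p + 8(1−p) = 13p + 2(1−p), giving p = 6/7.
Since Firm B is indifferent in equilibrium, Firm B's expected payoff equals the payoff from either column against (6/7, 1/7). Using Fight: 12(6/7) + 8(1/7) = 80/7.

80/7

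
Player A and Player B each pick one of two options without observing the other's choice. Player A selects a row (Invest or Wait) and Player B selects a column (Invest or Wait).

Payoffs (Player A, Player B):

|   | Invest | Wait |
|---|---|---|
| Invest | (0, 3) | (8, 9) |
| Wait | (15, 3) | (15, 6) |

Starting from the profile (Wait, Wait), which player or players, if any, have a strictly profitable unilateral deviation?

Player A at (Wait, Wait) earns 15; deviating to Invest yields 8 — not better.
Player B earns 6; deviating to Invest yields 3 — not better.
Neither player can strictly improve; the profile is a Nash equilibrium.

Neither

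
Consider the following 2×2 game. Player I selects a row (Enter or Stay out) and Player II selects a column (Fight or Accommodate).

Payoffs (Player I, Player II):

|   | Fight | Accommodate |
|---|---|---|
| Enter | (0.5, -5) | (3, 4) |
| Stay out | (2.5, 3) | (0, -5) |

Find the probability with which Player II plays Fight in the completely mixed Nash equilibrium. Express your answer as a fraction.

3/5

Let y be the probability that Player II plays Fight. In a completely mixed equilibrium, Player I must be indifferent between Enter and Stay out.
Player I's expected payoff from Enter is 0.5y + 3(1−y); from Stay out it is 2.5y.
Setting these equal: −2.5y + 3 = 2.5y, so y = 3/5.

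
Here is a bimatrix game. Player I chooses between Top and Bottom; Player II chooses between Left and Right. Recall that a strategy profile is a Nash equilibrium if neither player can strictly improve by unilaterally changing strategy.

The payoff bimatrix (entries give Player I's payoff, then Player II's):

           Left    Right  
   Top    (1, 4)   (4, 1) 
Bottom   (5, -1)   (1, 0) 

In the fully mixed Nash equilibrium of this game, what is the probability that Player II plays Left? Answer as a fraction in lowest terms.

Let c be the probability that Player II plays Left. In a completely mixed equilibrium, Player I must be indifferent between Top and Bottom.
Player I's expected payoff from Top is c + 4(1−c); from Bottom it is 5c + (1−c).
Setting these equal: −3c + 4 = 4c + 1, so c = 3/7.

3/7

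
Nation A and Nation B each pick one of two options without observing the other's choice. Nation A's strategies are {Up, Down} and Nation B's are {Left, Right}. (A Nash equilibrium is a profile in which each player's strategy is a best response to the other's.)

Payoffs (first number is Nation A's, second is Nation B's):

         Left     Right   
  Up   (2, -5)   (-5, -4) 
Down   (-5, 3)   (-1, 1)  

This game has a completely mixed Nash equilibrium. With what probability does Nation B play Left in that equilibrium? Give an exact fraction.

Let y be the probability that Nation B plays Left. In a completely mixed equilibrium, Nation A must be indifferent between Up and Down.
Nation A's expected payoff from Up is 2y − 5(1−y); from Down it is −5y − (1−y).
Setting these equal: 7y − 5 = −4y − 1, so y = 4/11.

4/11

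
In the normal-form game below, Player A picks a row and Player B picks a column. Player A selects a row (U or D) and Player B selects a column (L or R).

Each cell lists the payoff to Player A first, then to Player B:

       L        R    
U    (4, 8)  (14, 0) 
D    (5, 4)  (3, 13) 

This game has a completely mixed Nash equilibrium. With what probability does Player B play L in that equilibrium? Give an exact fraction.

11/12

Let q be the probability that Player B plays L. In a completely mixed equilibrium, Player A must be indifferent between U and D.
Player A's expected payoff from U is 4q + 14(1−q); from D it is 5q + 3(1−q).
Setting these equal: −10q + 14 = 2q + 3, so q = 11/12.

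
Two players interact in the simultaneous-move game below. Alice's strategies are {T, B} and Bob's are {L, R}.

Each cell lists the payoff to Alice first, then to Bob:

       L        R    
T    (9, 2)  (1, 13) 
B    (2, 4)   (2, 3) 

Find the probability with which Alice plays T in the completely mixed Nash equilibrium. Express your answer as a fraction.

Let x be the probability that Alice plays T. In a completely mixed equilibrium, Bob must be indifferent between L and R.
Bob's expected payoff from L is 2x + 4(1−x); from R it is 13x + 3(1−x).
Setting these equal: −2x + 4 = 10x + 3, so x = 1/12.

1/12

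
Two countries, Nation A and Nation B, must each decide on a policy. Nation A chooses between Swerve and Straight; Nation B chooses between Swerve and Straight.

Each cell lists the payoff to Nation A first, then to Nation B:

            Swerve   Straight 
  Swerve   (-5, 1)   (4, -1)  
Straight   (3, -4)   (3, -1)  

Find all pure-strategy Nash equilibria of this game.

none

(Swerve, Swerve): Nation A prefers Straight (3 > -5) — not an equilibrium.
(Swerve, Straight): Nation B prefers Swerve (1 > -1) — not an equilibrium.
(Straight, Swerve): Nation B prefers Straight (-1 > -4) — not an equilibrium.
(Straight, Straight): Nation A prefers Swerve (4 > 3) — not an equilibrium.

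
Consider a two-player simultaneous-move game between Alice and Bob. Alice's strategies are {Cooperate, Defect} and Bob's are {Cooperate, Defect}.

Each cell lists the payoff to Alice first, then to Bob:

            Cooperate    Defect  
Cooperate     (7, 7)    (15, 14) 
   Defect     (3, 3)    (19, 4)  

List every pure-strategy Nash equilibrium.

(Defect, Defect)

(Cooperate, Cooperate): Bob prefers Defect (14 > 7) — not an equilibrium.
(Cooperate, Defect): Alice prefers Defect (19 > 15) — not an equilibrium.
(Defect, Cooperate): Alice prefers Cooperate (7 > 3); Bob prefers Defect (4 > 3) — not an equilibrium.
(Defect, Defect): Alice gets 19 ≥ 15 from Cooperate, and Bob gets 4 ≥ 3 from Cooperate — Nash equilibrium.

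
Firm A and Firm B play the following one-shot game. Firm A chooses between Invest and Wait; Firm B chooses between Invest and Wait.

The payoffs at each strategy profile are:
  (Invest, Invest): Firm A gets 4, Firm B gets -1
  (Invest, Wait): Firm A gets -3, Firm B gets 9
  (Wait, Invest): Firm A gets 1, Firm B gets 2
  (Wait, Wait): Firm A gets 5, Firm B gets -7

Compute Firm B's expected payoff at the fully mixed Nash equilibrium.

11/19

First find p, the probability Firm A plays Invest, from Firm B's indifference between Invest and Wait: −p + 2(1−p) = 9p − 7(1−p), giving p = 9/19.
Since Firm B is indifferent in equilibrium, Firm B's expected payoff equals the payoff from either column against (9/19, 10/19). Using Invest: −(9/19) + 2(10/19) = 11/19.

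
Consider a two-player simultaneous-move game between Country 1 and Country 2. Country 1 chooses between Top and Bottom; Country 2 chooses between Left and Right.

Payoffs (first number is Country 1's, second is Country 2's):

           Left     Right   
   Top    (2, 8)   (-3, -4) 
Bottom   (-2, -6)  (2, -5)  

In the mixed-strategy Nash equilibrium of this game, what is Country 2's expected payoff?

-64/13

First find p, the probability Country 1 plays Top, from Country 2's indifference between Left and Right: 8p − 6(1−p) = −4p − 5(1−p), giving p = 1/13.
Since Country 2 is indifferent in equilibrium, Country 2's expected payoff equals the payoff from either column against (1/13, 12/13). Using Left: 8(1/13) − 6(12/13) = -64/13.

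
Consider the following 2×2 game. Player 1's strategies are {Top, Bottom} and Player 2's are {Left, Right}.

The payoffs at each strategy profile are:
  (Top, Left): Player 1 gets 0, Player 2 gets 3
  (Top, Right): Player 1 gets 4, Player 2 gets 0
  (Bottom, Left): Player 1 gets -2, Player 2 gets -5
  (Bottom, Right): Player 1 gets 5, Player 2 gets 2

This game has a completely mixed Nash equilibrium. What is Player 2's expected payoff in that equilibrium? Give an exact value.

3/5

First find p, the probability Player 1 plays Top, from Player 2's indifference between Left and Right: 3p − 5(1−p) = 2(1−p), giving p = 7/10.
Since Player 2 is indifferent in equilibrium, Player 2's expected payoff equals the payoff from either column against (7/10, 3/10). Using Left: 3(7/10) − 5(3/10) = 3/5.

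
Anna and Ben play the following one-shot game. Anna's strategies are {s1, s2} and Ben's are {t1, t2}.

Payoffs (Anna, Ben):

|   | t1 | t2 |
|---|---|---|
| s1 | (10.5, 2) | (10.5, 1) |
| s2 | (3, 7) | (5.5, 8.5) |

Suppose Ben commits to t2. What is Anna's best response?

s1

Against t2, Anna earns 10.5 from s1 and 5.5 from s2.
So s1 is the best response.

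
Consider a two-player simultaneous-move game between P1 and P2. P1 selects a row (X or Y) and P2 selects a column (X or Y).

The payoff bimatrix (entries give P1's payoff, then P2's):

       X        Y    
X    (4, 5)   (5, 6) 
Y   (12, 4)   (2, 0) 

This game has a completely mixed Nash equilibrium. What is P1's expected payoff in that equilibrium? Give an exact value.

52/11

First find q, the probability P2 plays X, from P1's indifference between X and Y: 4q + 5(1−q) = 12q + 2(1−q), giving q = 3/11.
Since P1 is indifferent in equilibrium, P1's expected payoff equals the payoff from either row against (3/11, 8/11). Using X: 4(3/11) + 5(8/11) = 52/11.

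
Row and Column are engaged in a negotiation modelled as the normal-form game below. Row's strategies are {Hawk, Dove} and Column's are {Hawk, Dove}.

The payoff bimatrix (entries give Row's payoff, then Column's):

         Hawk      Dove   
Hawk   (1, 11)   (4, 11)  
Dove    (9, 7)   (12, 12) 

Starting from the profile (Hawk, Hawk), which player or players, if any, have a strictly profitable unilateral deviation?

Row

Row at (Hawk, Hawk) earns 1; deviating to Dove yields 9 — a strict improvement.
Column earns 11; deviating to Dove yields 11 — not better.
Only Row has a strictly profitable deviation.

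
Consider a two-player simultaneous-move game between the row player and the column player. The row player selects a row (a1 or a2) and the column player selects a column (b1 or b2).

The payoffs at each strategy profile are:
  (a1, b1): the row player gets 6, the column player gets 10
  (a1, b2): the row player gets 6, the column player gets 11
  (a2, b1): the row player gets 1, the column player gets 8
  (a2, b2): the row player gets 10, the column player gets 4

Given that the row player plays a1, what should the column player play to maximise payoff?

b2

Against a1, the column player earns 10 from b1 and 11 from b2.
So b2 is the best response.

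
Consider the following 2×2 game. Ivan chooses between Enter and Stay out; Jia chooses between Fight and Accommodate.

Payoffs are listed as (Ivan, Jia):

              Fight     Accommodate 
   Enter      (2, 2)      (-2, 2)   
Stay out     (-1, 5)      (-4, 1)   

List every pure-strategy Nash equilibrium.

(Enter, Fight) and (Enter, Accommodate)

(Enter, Fight): Ivan gets 2 ≥ -1 from Stay out, and Jia gets 2 ≥ 2 from Accommodate — Nash equilibrium.
(Enter, Accommodate): Ivan gets -2 ≥ -4 from Stay out, and Jia gets 2 ≥ 2 from Fight — Nash equilibrium.
(Stay out, Fight): Ivan prefers Enter (2 > -1) — not an equilibrium.
(Stay out, Accommodate): Ivan prefers Enter (-2 > -4); Jia prefers Fight (5 > 1) — not an equilibrium.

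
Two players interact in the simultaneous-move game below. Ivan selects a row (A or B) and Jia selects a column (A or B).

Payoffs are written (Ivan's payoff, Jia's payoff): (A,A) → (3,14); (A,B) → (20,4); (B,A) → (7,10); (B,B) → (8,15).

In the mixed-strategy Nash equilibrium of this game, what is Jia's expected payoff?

34/3

First find x, the probability Ivan plays A, from Jia's indifference between A and B: 14x + 10(1−x) = 4x + 15(1−x), giving x = 1/3.
Since Jia is indifferent in equilibrium, Jia's expected payoff equals the payoff from either column against (1/3, 2/3). Using A: 14(1/3) + 10(2/3) = 34/3.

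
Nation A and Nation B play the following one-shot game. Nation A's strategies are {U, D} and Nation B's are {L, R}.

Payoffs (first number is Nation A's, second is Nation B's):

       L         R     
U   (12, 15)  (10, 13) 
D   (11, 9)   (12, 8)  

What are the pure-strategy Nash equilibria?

(U, L): Nation A gets 12 ≥ 11 from D, and Nation B gets 15 ≥ 13 from R — Nash equilibrium.
(U, R): Nation A prefers D (12 > 10); Nation B prefers L (15 > 13) — not an equilibrium.
(D, L): Nation A prefers U (12 > 11) — not an equilibrium.
(D, R): Nation B prefers L (9 > 8) — not an equilibrium.

(U, L)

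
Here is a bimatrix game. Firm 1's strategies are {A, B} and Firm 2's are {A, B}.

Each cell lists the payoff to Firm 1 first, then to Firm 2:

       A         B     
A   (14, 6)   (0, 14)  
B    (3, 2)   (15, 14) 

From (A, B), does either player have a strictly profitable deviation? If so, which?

Firm 1

Firm 1 at (A, B) earns 0; deviating to B yields 15 — a strict improvement.
Firm 2 earns 14; deviating to A yields 6 — not better.
Only Firm 1 has a strictly profitable deviation.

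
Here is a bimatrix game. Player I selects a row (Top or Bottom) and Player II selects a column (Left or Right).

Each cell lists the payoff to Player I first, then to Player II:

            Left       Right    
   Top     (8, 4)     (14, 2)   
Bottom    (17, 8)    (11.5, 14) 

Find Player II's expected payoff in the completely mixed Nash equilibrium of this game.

5

First find p, the probability Player I plays Top, from Player II's indifference between Left and Right: 4p + 8(1−p) = 2p + 14(1−p), giving p = 3/4.
Since Player II is indifferent in equilibrium, Player II's expected payoff equals the payoff from either column against (3/4, 1/4). Using Left: 4(3/4) + 8(1/4) = 5.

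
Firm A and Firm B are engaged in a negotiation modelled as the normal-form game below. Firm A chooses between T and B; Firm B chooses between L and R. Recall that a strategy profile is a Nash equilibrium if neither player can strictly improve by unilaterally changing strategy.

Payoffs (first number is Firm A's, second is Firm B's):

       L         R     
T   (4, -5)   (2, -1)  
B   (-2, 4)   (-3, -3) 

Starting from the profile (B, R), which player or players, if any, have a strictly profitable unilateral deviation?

Firm A at (B, R) earns -3; deviating to T yields 2 — a strict improvement.
Firm B earns -3; deviating to L yields 4 — a strict improvement.
Both Firm A and Firm B have strictly profitable deviations.

Both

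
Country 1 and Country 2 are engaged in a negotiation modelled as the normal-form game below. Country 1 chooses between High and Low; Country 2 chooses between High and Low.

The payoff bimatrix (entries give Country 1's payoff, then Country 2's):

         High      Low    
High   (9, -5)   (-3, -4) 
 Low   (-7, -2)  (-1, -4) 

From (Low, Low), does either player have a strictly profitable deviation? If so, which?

Country 1 at (Low, Low) earns -1; deviating to High yields -3 — not better.
Country 2 earns -4; deviating to High yields -2 — a strict improvement.
Only Country 2 has a strictly profitable deviation.

Country 2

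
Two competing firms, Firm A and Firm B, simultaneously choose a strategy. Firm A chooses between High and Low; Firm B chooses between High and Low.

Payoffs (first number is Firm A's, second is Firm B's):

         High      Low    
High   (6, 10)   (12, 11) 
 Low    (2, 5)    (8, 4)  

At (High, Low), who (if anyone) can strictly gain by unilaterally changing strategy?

Neither

Firm A at (High, Low) earns 12; deviating to Low yields 8 — not better.
Firm B earns 11; deviating to High yields 10 — not better.
Neither player can strictly improve; the profile is a Nash equilibrium.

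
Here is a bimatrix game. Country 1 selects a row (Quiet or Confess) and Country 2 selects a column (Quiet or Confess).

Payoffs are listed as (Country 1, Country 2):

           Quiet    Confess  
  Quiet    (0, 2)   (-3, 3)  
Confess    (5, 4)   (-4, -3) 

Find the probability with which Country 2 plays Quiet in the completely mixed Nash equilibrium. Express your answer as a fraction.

Let c be the probability that Country 2 plays Quiet. In a completely mixed equilibrium, Country 1 must be indifferent between Quiet and Confess.
Country 1's expected payoff from Quiet is −3(1−c); from Confess it is 5c − 4(1−c).
Setting these equal: 3c − 3 = 9c − 4, so c = 1/6.

1/6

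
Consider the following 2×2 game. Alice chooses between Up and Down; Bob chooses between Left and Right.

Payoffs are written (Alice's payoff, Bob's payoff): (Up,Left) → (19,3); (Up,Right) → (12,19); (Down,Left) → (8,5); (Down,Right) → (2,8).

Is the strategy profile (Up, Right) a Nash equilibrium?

Yes

At (Up, Right), Alice earns 12; switching to Down would give 2, so Alice has no profitable deviation.
Bob earns 19; switching to Left would give 3, so Bob has no profitable deviation.
Neither player can gain by a unilateral deviation, so this profile is a Nash equilibrium.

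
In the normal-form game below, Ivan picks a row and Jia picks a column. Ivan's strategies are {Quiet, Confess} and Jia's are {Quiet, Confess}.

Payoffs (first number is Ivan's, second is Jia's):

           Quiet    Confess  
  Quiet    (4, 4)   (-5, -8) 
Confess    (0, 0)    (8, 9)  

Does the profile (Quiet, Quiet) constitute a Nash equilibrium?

At (Quiet, Quiet), Ivan earns 4; switching to Confess would give 0, so Ivan has no profitable deviation.
Jia earns 4; switching to Confess would give -8, so Jia has no profitable deviation.
Neither player can gain by a unilateral deviation, so this profile is a Nash equilibrium.

Yes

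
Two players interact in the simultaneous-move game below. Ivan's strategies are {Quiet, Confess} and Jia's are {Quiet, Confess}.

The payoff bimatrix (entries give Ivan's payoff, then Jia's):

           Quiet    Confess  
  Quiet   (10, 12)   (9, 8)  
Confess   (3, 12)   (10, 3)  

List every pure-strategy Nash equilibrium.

(Quiet, Quiet): Ivan gets 10 ≥ 3 from Confess, and Jia gets 12 ≥ 8 from Confess — Nash equilibrium.
(Quiet, Confess): Ivan prefers Confess (10 > 9); Jia prefers Quiet (12 > 8) — not an equilibrium.
(Confess, Quiet): Ivan prefers Quiet (10 > 3) — not an equilibrium.
(Confess, Confess): Jia prefers Quiet (12 > 3) — not an equilibrium.

(Quiet, Quiet)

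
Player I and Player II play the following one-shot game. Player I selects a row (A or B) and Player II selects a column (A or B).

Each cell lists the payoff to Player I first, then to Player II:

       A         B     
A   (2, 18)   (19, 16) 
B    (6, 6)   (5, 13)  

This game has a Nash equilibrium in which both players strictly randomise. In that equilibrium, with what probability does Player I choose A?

7/9

Let x be the probability that Player I plays A. In a completely mixed equilibrium, Player II must be indifferent between A and B.
Player II's expected payoff from A is 18x + 6(1−x); from B it is 16x + 13(1−x).
Setting these equal: 12x + 6 = 3x + 13, so x = 7/9.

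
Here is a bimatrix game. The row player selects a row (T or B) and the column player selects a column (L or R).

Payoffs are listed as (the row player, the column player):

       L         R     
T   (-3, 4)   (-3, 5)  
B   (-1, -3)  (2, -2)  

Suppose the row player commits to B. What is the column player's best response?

Against B, the column player earns -3 from L and -2 from R.
So R is the best response.

R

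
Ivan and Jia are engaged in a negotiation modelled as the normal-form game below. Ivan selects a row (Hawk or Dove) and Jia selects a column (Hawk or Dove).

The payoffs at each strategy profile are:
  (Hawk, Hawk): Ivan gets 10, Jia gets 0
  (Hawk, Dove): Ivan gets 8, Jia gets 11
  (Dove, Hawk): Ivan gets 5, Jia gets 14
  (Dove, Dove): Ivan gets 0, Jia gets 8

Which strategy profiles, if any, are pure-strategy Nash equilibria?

(Hawk, Hawk): Jia prefers Dove (11 > 0) — not an equilibrium.
(Hawk, Dove): Ivan gets 8 ≥ 0 from Dove, and Jia gets 11 ≥ 0 from Hawk — Nash equilibrium.
(Dove, Hawk): Ivan prefers Hawk (10 > 5) — not an equilibrium.
(Dove, Dove): Ivan prefers Hawk (8 > 0); Jia prefers Hawk (14 > 8) — not an equilibrium.

(Hawk, Dove)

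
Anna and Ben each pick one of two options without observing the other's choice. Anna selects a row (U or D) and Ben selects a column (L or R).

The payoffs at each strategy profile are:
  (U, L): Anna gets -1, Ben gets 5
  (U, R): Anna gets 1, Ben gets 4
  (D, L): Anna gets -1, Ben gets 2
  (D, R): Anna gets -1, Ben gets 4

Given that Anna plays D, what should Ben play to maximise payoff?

R

Against D, Ben earns 2 from L and 4 from R.
So R is the best response.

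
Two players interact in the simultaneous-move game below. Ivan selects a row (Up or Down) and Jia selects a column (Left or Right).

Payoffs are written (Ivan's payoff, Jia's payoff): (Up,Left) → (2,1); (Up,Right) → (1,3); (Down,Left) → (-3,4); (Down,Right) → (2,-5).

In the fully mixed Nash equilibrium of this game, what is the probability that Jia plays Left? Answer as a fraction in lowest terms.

1/6

Let q be the probability that Jia plays Left. In a completely mixed equilibrium, Ivan must be indifferent between Up and Down.
Ivan's expected payoff from Up is 2q + (1−q); from Down it is −3q + 2(1−q).
Setting these equal: q + 1 = −5q + 2, so q = 1/6.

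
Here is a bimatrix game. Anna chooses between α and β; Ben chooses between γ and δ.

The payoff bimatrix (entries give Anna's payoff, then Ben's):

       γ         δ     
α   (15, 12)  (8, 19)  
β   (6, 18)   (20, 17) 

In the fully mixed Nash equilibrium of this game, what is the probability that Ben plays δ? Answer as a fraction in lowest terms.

Let q be the probability that Ben plays γ. In a completely mixed equilibrium, Anna must be indifferent between α and β.
Anna's expected payoff from α is 15q + 8(1−q); from β it is 6q + 20(1−q).
Setting these equal: 7q + 8 = −14q + 20, so q = 4/7.
Therefore Ben plays δ with probability 1 − 4/7 = 3/7.

3/7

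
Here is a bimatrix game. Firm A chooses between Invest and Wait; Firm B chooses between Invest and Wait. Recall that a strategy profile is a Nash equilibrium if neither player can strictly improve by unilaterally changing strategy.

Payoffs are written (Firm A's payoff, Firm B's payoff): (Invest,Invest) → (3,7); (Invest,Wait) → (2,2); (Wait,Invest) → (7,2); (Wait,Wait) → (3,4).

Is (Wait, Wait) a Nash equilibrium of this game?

At (Wait, Wait), Firm A earns 3; switching to Invest would give 2, so Firm A has no profitable deviation.
Firm B earns 4; switching to Invest would give 2, so Firm B has no profitable deviation.
Neither player can gain by a unilateral deviation, so this profile is a Nash equilibrium.

Yes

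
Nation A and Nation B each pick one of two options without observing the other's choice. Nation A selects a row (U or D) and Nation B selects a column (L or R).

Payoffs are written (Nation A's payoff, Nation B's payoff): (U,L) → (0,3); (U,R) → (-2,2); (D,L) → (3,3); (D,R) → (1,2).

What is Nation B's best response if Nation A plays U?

L

Against U, Nation B earns 3 from L and 2 from R.
So L is the best response.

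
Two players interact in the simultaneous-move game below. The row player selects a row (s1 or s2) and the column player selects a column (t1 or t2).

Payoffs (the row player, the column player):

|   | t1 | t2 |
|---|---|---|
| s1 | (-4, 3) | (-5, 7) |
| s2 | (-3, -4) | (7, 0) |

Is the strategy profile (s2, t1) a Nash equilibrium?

No

At (s2, t1), the row player earns -3; switching to s1 would give -4, so the row player has no profitable deviation.
The column player earns -4; switching to t2 would give 0, so the column player would deviate.
Since at least one player can profitably deviate, this is not a Nash equilibrium.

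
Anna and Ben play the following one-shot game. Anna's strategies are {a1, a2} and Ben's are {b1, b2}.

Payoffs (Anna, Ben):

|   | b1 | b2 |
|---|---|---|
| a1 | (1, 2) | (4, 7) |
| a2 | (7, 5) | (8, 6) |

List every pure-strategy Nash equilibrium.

(a1, b1): Anna prefers a2 (7 > 1); Ben prefers b2 (7 > 2) — not an equilibrium.
(a1, b2): Anna prefers a2 (8 > 4) — not an equilibrium.
(a2, b1): Ben prefers b2 (6 > 5) — not an equilibrium.
(a2, b2): Anna gets 8 ≥ 4 from a1, and Ben gets 6 ≥ 5 from b1 — Nash equilibrium.

(a2, b2)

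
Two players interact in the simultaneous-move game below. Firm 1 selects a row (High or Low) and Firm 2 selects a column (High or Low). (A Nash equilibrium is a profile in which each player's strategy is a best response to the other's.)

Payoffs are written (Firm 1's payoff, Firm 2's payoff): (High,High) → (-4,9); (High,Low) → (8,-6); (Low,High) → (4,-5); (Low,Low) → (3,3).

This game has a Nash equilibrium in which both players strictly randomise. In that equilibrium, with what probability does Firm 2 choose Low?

8/13

Let c be the probability that Firm 2 plays High. In a completely mixed equilibrium, Firm 1 must be indifferent between High and Low.
Firm 1's expected payoff from High is −4c + 8(1−c); from Low it is 4c + 3(1−c).
Setting these equal: −12c + 8 = c + 3, so c = 5/13.
Therefore Firm 2 plays Low with probability 1 − 5/13 = 8/13.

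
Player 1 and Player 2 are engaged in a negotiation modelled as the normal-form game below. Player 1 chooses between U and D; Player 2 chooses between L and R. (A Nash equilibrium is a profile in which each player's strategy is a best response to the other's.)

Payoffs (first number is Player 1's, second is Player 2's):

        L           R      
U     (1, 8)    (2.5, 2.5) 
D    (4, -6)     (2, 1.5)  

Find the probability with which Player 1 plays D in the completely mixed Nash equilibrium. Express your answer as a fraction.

Let r be the probability that Player 1 plays U. In a completely mixed equilibrium, Player 2 must be indifferent between L and R.
Player 2's expected payoff from L is 8r − 6(1−r); from R it is 2.5r + 1.5(1−r).
Setting these equal: 14r − 6 = r + 1.5, so r = 15/26.
Therefore Player 1 plays D with probability 1 − 15/26 = 11/26.

11/26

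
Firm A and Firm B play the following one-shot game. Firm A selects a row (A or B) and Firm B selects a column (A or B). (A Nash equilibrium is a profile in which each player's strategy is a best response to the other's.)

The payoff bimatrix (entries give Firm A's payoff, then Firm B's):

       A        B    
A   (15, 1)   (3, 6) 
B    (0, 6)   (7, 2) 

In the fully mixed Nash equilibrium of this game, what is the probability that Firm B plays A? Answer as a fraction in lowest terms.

Let q be the probability that Firm B plays A. In a completely mixed equilibrium, Firm A must be indifferent between A and B.
Firm A's expected payoff from A is 15q + 3(1−q); from B it is 7(1−q).
Setting these equal: 12q + 3 = −7q + 7, so q = 4/19.

4/19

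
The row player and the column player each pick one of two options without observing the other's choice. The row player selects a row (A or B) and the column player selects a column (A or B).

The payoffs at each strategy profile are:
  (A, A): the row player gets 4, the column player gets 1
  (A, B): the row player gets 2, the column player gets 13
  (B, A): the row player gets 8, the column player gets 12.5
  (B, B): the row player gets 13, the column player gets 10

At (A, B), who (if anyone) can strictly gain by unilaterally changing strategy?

The row player

The row player at (A, B) earns 2; deviating to B yields 13 — a strict improvement.
The column player earns 13; deviating to A yields 1 — not better.
Only the row player has a strictly profitable deviation.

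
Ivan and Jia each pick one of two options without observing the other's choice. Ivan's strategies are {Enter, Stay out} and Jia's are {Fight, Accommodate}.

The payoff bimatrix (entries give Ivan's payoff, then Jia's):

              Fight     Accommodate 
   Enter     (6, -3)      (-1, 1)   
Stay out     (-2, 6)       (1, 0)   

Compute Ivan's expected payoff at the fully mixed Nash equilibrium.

2/5

First find q, the probability Jia plays Fight, from Ivan's indifference between Enter and Stay out: 6q − (1−q) = −2q + (1−q), giving q = 1/5.
Since Ivan is indifferent in equilibrium, Ivan's expected payoff equals the payoff from either row against (1/5, 4/5). Using Enter: 6(1/5) − (4/5) = 2/5.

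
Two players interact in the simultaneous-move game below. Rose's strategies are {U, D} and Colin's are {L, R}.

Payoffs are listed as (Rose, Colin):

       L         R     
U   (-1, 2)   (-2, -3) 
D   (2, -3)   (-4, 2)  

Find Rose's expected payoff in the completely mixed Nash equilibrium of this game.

-8/5

First find q, the probability Colin plays L, from Rose's indifference between U and D: −q − 2(1−q) = 2q − 4(1−q), giving q = 2/5.
Since Rose is indifferent in equilibrium, Rose's expected payoff equals the payoff from either row against (2/5, 3/5). Using U: −(2/5) − 2(3/5) = -8/5.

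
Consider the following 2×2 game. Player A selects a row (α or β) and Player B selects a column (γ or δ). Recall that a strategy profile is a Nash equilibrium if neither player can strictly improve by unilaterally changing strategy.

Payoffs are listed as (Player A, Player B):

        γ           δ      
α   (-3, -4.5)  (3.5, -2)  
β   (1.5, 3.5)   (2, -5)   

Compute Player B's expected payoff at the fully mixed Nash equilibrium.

First find x, the probability Player A plays α, from Player B's indifference between γ and δ: −4.5x + 3.5(1−x) = −2x − 5(1−x), giving x = 17/22.
Since Player B is indifferent in equilibrium, Player B's expected payoff equals the payoff from either column against (17/22, 5/22). Using γ: −4.5(17/22) + 3.5(5/22) = -59/22.

-59/22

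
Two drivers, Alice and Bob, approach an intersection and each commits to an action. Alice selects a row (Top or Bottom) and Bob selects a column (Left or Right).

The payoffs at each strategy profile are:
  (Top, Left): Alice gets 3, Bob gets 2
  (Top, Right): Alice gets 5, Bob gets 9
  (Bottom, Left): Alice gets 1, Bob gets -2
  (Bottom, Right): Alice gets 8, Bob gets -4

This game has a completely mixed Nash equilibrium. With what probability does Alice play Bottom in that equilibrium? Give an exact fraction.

7/9

Let p be the probability that Alice plays Top. In a completely mixed equilibrium, Bob must be indifferent between Left and Right.
Bob's expected payoff from Left is 2p − 2(1−p); from Right it is 9p − 4(1−p).
Setting these equal: 4p − 2 = 13p − 4, so p = 2/9.
Therefore Alice plays Bottom with probability 1 − 2/9 = 7/9.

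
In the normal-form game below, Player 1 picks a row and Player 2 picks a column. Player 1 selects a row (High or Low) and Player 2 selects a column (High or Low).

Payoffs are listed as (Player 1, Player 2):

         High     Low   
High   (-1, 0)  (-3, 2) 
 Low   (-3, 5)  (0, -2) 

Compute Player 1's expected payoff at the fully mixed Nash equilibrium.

First find q, the probability Player 2 plays High, from Player 1's indifference between High and Low: −q − 3(1−q) = −3q, giving q = 3/5.
Since Player 1 is indifferent in equilibrium, Player 1's expected payoff equals the payoff from either row against (3/5, 2/5). Using High: −(3/5) − 3(2/5) = -9/5.

-9/5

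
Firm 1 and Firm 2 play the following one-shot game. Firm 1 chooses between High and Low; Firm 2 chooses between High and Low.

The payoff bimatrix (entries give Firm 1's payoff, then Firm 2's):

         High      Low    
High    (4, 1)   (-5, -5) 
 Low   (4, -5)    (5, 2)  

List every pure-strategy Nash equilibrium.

(High, High) and (Low, Low)

(High, High): Firm 1 gets 4 ≥ 4 from Low, and Firm 2 gets 1 ≥ -5 from Low — Nash equilibrium.
(High, Low): Firm 1 prefers Low (5 > -5); Firm 2 prefers High (1 > -5) — not an equilibrium.
(Low, High): Firm 2 prefers Low (2 > -5) — not an equilibrium.
(Low, Low): Firm 1 gets 5 ≥ -5 from High, and Firm 2 gets 2 ≥ -5 from High — Nash equilibrium.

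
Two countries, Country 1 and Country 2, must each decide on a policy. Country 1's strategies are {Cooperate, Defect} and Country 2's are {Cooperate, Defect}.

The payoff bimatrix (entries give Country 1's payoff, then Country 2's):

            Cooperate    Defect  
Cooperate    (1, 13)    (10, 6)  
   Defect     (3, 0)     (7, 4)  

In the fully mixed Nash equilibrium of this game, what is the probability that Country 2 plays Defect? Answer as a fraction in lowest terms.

Let c be the probability that Country 2 plays Cooperate. In a completely mixed equilibrium, Country 1 must be indifferent between Cooperate and Defect.
Country 1's expected payoff from Cooperate is c + 10(1−c); from Defect it is 3c + 7(1−c).
Setting these equal: −9c + 10 = −4c + 7, so c = 3/5.
Therefore Country 2 plays Defect with probability 1 − 3/5 = 2/5.

2/5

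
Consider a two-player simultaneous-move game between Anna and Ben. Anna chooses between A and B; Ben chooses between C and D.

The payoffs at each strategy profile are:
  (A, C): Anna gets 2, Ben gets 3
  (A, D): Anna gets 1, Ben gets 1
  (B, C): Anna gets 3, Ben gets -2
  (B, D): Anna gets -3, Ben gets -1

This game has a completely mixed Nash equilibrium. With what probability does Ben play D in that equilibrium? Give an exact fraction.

Let y be the probability that Ben plays C. In a completely mixed equilibrium, Anna must be indifferent between A and B.
Anna's expected payoff from A is 2y + (1−y); from B it is 3y − 3(1−y).
Setting these equal: y + 1 = 6y − 3, so y = 4/5.
Therefore Ben plays D with probability 1 − 4/5 = 1/5.

1/5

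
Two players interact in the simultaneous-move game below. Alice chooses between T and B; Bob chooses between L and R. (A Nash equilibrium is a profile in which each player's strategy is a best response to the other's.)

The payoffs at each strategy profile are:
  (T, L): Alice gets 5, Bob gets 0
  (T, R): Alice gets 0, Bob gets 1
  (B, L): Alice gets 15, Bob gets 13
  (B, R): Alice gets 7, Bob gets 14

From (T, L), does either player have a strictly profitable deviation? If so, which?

Alice at (T, L) earns 5; deviating to B yields 15 — a strict improvement.
Bob earns 0; deviating to R yields 1 — a strict improvement.
Both Alice and Bob have strictly profitable deviations.

Both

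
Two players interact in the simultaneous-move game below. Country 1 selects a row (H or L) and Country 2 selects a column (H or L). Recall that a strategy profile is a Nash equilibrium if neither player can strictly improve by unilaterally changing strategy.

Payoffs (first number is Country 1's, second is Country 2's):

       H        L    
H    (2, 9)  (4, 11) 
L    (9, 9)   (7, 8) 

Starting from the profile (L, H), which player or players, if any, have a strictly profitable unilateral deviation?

Country 1 at (L, H) earns 9; deviating to H yields 2 — not better.
Country 2 earns 9; deviating to L yields 8 — not better.
Neither player can strictly improve; the profile is a Nash equilibrium.

Neither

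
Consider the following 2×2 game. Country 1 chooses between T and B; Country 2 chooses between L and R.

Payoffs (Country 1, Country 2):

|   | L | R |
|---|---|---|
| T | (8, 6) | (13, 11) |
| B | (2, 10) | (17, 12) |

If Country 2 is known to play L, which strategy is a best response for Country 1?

T

Against L, Country 1 earns 8 from T and 2 from B.
So T is the best response.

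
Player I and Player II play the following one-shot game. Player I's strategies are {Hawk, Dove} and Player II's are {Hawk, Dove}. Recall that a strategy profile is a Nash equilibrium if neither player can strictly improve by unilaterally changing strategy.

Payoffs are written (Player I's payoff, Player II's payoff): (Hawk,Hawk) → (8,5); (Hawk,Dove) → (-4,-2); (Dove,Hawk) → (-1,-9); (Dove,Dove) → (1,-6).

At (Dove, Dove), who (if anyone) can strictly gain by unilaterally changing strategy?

Player I at (Dove, Dove) earns 1; deviating to Hawk yields -4 — not better.
Player II earns -6; deviating to Hawk yields -9 — not better.
Neither player can strictly improve; the profile is a Nash equilibrium.

Neither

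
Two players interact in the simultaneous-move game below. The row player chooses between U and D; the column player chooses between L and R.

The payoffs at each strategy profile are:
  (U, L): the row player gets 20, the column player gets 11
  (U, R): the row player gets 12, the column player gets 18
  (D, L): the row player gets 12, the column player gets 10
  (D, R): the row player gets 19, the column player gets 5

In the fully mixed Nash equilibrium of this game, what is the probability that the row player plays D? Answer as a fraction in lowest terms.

7/12

Let r be the probability that the row player plays U. In a completely mixed equilibrium, the column player must be indifferent between L and R.
The column player's expected payoff from L is 11r + 10(1−r); from R it is 18r + 5(1−r).
Setting these equal: r + 10 = 13r + 5, so r = 5/12.
Therefore the row player plays D with probability 1 − 5/12 = 7/12.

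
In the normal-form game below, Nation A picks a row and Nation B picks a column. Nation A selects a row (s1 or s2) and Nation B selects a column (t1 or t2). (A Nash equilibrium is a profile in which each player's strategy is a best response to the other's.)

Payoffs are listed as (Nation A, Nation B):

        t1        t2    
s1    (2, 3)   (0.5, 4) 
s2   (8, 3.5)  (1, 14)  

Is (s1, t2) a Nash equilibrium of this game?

At (s1, t2), Nation A earns 0.5; switching to s2 would give 1, so Nation A would deviate.
Nation B earns 4; switching to t1 would give 3, so Nation B has no profitable deviation.
Since at least one player can profitably deviate, this is not a Nash equilibrium.

No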